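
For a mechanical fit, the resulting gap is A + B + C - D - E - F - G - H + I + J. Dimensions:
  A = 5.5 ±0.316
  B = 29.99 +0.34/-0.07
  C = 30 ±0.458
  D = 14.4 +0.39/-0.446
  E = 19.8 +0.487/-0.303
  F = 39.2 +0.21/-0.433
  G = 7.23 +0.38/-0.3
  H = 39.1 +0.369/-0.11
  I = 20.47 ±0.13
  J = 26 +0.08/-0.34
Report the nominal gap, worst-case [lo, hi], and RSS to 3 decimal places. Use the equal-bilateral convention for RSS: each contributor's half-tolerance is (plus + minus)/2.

nominal=-7.770 wc=[-10.920,-4.854] rss=1.010

Stack each dimension's contribution:
  +A: nom +5.500 → Σnom=5.500; wc +0.316/-0.316 → slack +0.316/-0.316; half-tol=0.316, Σhalf²=0.099856
  +B: nom +29.990 → Σnom=35.490; wc +0.340/-0.070 → slack +0.656/-0.386; half-tol=0.205, Σhalf²=0.141881
  +C: nom +30.000 → Σnom=65.490; wc +0.458/-0.458 → slack +1.114/-0.844; half-tol=0.458, Σhalf²=0.351645
  -D: nom -14.400 → Σnom=51.090; wc +0.446/-0.390 → slack +1.560/-1.234; half-tol=0.418, Σhalf²=0.526369
  -E: nom -19.800 → Σnom=31.290; wc +0.303/-0.487 → slack +1.863/-1.721; half-tol=0.395, Σhalf²=0.682394
  -F: nom -39.200 → Σnom=-7.910; wc +0.433/-0.210 → slack +2.296/-1.931; half-tol=0.322, Σhalf²=0.785756
  -G: nom -7.230 → Σnom=-15.140; wc +0.300/-0.380 → slack +2.596/-2.311; half-tol=0.340, Σhalf²=0.901356
  -H: nom -39.100 → Σnom=-54.240; wc +0.110/-0.369 → slack +2.706/-2.680; half-tol=0.239, Σhalf²=0.958716
  +I: nom +20.470 → Σnom=-33.770; wc +0.130/-0.130 → slack +2.836/-2.810; half-tol=0.130, Σhalf²=0.975616
  +J: nom +26.000 → Σnom=-7.770; wc +0.080/-0.340 → slack +2.916/-3.150; half-tol=0.210, Σhalf²=1.019716
Nominal = -7.770. Worst-case = [-7.770 - 3.150, -7.770 + 2.916] = [-10.920, -4.854]. RSS = √1.019716 = 1.010.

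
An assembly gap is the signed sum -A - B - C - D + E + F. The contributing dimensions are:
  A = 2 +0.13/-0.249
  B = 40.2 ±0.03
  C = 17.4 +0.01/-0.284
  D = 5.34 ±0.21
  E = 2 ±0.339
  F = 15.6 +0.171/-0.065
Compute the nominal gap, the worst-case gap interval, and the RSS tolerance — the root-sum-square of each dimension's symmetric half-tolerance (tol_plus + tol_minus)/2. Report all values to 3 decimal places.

nominal=-47.340 wc=[-48.124,-46.057] rss=0.481

Stack each dimension's contribution:
  -A: nom -2.000 → Σnom=-2.000; wc +0.249/-0.130 → slack +0.249/-0.130; half-tol=0.190, Σhalf²=0.035910
  -B: nom -40.200 → Σnom=-42.200; wc +0.030/-0.030 → slack +0.279/-0.160; half-tol=0.030, Σhalf²=0.036810
  -C: nom -17.400 → Σnom=-59.600; wc +0.284/-0.010 → slack +0.563/-0.170; half-tol=0.147, Σhalf²=0.058419
  -D: nom -5.340 → Σnom=-64.940; wc +0.210/-0.210 → slack +0.773/-0.380; half-tol=0.210, Σhalf²=0.102519
  +E: nom +2.000 → Σnom=-62.940; wc +0.339/-0.339 → slack +1.112/-0.719; half-tol=0.339, Σhalf²=0.217440
  +F: nom +15.600 → Σnom=-47.340; wc +0.171/-0.065 → slack +1.283/-0.784; half-tol=0.118, Σhalf²=0.231364
Nominal = -47.340. Worst-case = [-47.340 - 0.784, -47.340 + 1.283] = [-48.124, -46.057]. RSS = √0.231364 = 0.481.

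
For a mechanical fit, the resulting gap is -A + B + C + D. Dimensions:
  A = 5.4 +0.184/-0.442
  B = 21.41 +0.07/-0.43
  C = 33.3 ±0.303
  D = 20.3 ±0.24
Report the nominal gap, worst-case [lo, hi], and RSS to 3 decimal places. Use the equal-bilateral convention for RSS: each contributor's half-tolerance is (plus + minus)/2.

nominal=69.610 wc=[68.453,70.665] rss=0.557

Stack each dimension's contribution:
  -A: nom -5.400 → Σnom=-5.400; wc +0.442/-0.184 → slack +0.442/-0.184; half-tol=0.313, Σhalf²=0.097969
  +B: nom +21.410 → Σnom=16.010; wc +0.070/-0.430 → slack +0.512/-0.614; half-tol=0.250, Σhalf²=0.160469
  +C: nom +33.300 → Σnom=49.310; wc +0.303/-0.303 → slack +0.815/-0.917; half-tol=0.303, Σhalf²=0.252278
  +D: nom +20.300 → Σnom=69.610; wc +0.240/-0.240 → slack +1.055/-1.157; half-tol=0.240, Σhalf²=0.309878
Nominal = 69.610. Worst-case = [69.610 - 1.157, 69.610 + 1.055] = [68.453, 70.665]. RSS = √0.309878 = 0.557.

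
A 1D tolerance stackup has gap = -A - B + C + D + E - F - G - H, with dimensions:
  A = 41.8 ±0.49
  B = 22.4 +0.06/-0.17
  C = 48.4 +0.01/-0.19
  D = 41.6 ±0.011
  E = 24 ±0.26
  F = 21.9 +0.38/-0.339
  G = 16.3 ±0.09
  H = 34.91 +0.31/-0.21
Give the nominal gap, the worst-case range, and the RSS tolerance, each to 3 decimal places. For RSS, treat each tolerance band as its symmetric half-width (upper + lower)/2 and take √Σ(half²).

Stack each dimension's contribution:
  -A: nom -41.800 → Σnom=-41.800; wc +0.490/-0.490 → slack +0.490/-0.490; half-tol=0.490, Σhalf²=0.240100
  -B: nom -22.400 → Σnom=-64.200; wc +0.170/-0.060 → slack +0.660/-0.550; half-tol=0.115, Σhalf²=0.253325
  +C: nom +48.400 → Σnom=-15.800; wc +0.010/-0.190 → slack +0.670/-0.740; half-tol=0.100, Σhalf²=0.263325
  +D: nom +41.600 → Σnom=25.800; wc +0.011/-0.011 → slack +0.681/-0.751; half-tol=0.011, Σhalf²=0.263446
  +E: nom +24.000 → Σnom=49.800; wc +0.260/-0.260 → slack +0.941/-1.011; half-tol=0.260, Σhalf²=0.331046
  -F: nom -21.900 → Σnom=27.900; wc +0.339/-0.380 → slack +1.280/-1.391; half-tol=0.360, Σhalf²=0.460286
  -G: nom -16.300 → Σnom=11.600; wc +0.090/-0.090 → slack +1.370/-1.481; half-tol=0.090, Σhalf²=0.468386
  -H: nom -34.910 → Σnom=-23.310; wc +0.210/-0.310 → slack +1.580/-1.791; half-tol=0.260, Σhalf²=0.535986
Nominal = -23.310. Worst-case = [-23.310 - 1.791, -23.310 + 1.580] = [-25.101, -21.730]. RSS = √0.535986 = 0.732.

nominal=-23.310 wc=[-25.101,-21.730] rss=0.732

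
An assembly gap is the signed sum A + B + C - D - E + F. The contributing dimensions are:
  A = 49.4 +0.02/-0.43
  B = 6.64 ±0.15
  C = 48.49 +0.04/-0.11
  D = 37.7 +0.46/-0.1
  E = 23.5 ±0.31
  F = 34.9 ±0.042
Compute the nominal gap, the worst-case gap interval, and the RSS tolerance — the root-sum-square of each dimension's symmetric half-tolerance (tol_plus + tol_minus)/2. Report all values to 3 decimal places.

nominal=78.230 wc=[76.728,78.892] rss=0.505

Stack each dimension's contribution:
  +A: nom +49.400 → Σnom=49.400; wc +0.020/-0.430 → slack +0.020/-0.430; half-tol=0.225, Σhalf²=0.050625
  +B: nom +6.640 → Σnom=56.040; wc +0.150/-0.150 → slack +0.170/-0.580; half-tol=0.150, Σhalf²=0.073125
  +C: nom +48.490 → Σnom=104.530; wc +0.040/-0.110 → slack +0.210/-0.690; half-tol=0.075, Σhalf²=0.078750
  -D: nom -37.700 → Σnom=66.830; wc +0.100/-0.460 → slack +0.310/-1.150; half-tol=0.280, Σhalf²=0.157150
  -E: nom -23.500 → Σnom=43.330; wc +0.310/-0.310 → slack +0.620/-1.460; half-tol=0.310, Σhalf²=0.253250
  +F: nom +34.900 → Σnom=78.230; wc +0.042/-0.042 → slack +0.662/-1.502; half-tol=0.042, Σhalf²=0.255014
Nominal = 78.230. Worst-case = [78.230 - 1.502, 78.230 + 0.662] = [76.728, 78.892]. RSS = √0.255014 = 0.505.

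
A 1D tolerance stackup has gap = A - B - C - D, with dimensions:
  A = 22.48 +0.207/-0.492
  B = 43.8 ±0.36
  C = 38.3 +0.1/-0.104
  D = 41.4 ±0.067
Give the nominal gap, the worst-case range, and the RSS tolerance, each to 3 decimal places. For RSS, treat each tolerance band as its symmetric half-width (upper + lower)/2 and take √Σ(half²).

nominal=-101.020 wc=[-102.039,-100.282] rss=0.516

Stack each dimension's contribution:
  +A: nom +22.480 → Σnom=22.480; wc +0.207/-0.492 → slack +0.207/-0.492; half-tol=0.349, Σhalf²=0.122150
  -B: nom -43.800 → Σnom=-21.320; wc +0.360/-0.360 → slack +0.567/-0.852; half-tol=0.360, Σhalf²=0.251750
  -C: nom -38.300 → Σnom=-59.620; wc +0.104/-0.100 → slack +0.671/-0.952; half-tol=0.102, Σhalf²=0.262154
  -D: nom -41.400 → Σnom=-101.020; wc +0.067/-0.067 → slack +0.738/-1.019; half-tol=0.067, Σhalf²=0.266643
Nominal = -101.020. Worst-case = [-101.020 - 1.019, -101.020 + 0.738] = [-102.039, -100.282]. RSS = √0.266643 = 0.516.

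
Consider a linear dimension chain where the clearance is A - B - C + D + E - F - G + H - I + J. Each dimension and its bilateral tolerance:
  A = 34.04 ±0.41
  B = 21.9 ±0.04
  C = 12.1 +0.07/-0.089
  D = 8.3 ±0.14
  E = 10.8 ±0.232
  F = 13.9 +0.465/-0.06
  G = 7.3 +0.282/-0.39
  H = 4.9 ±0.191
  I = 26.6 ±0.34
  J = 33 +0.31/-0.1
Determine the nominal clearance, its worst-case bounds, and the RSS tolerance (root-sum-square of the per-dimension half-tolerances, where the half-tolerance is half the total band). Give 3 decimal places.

Stack each dimension's contribution:
  +A: nom +34.040 → Σnom=34.040; wc +0.410/-0.410 → slack +0.410/-0.410; half-tol=0.410, Σhalf²=0.168100
  -B: nom -21.900 → Σnom=12.140; wc +0.040/-0.040 → slack +0.450/-0.450; half-tol=0.040, Σhalf²=0.169700
  -C: nom -12.100 → Σnom=0.040; wc +0.089/-0.070 → slack +0.539/-0.520; half-tol=0.080, Σhalf²=0.176020
  +D: nom +8.300 → Σnom=8.340; wc +0.140/-0.140 → slack +0.679/-0.660; half-tol=0.140, Σhalf²=0.195620
  +E: nom +10.800 → Σnom=19.140; wc +0.232/-0.232 → slack +0.911/-0.892; half-tol=0.232, Σhalf²=0.249444
  -F: nom -13.900 → Σnom=5.240; wc +0.060/-0.465 → slack +0.971/-1.357; half-tol=0.263, Σhalf²=0.318350
  -G: nom -7.300 → Σnom=-2.060; wc +0.390/-0.282 → slack +1.361/-1.639; half-tol=0.336, Σhalf²=0.431246
  +H: nom +4.900 → Σnom=2.840; wc +0.191/-0.191 → slack +1.552/-1.830; half-tol=0.191, Σhalf²=0.467727
  -I: nom -26.600 → Σnom=-23.760; wc +0.340/-0.340 → slack +1.892/-2.170; half-tol=0.340, Σhalf²=0.583327
  +J: nom +33.000 → Σnom=9.240; wc +0.310/-0.100 → slack +2.202/-2.270; half-tol=0.205, Σhalf²=0.625352
Nominal = 9.240. Worst-case = [9.240 - 2.270, 9.240 + 2.202] = [6.970, 11.442]. RSS = √0.625352 = 0.791.

nominal=9.240 wc=[6.970,11.442] rss=0.791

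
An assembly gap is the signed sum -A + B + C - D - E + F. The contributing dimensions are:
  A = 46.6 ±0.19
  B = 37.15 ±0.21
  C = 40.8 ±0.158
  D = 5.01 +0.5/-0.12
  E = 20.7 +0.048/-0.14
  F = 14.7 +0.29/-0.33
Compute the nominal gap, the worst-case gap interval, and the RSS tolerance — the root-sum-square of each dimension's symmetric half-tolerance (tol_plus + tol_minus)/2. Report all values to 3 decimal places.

Stack each dimension's contribution:
  -A: nom -46.600 → Σnom=-46.600; wc +0.190/-0.190 → slack +0.190/-0.190; half-tol=0.190, Σhalf²=0.036100
  +B: nom +37.150 → Σnom=-9.450; wc +0.210/-0.210 → slack +0.400/-0.400; half-tol=0.210, Σhalf²=0.080200
  +C: nom +40.800 → Σnom=31.350; wc +0.158/-0.158 → slack +0.558/-0.558; half-tol=0.158, Σhalf²=0.105164
  -D: nom -5.010 → Σnom=26.340; wc +0.120/-0.500 → slack +0.678/-1.058; half-tol=0.310, Σhalf²=0.201264
  -E: nom -20.700 → Σnom=5.640; wc +0.140/-0.048 → slack +0.818/-1.106; half-tol=0.094, Σhalf²=0.210100
  +F: nom +14.700 → Σnom=20.340; wc +0.290/-0.330 → slack +1.108/-1.436; half-tol=0.310, Σhalf²=0.306200
Nominal = 20.340. Worst-case = [20.340 - 1.436, 20.340 + 1.108] = [18.904, 21.448]. RSS = √0.306200 = 0.553.

nominal=20.340 wc=[18.904,21.448] rss=0.553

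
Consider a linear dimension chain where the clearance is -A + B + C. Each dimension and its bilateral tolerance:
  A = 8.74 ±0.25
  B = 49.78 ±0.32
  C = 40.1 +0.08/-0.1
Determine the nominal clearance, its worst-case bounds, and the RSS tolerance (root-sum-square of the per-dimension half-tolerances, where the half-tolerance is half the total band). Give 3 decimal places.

Stack each dimension's contribution:
  -A: nom -8.740 → Σnom=-8.740; wc +0.250/-0.250 → slack +0.250/-0.250; half-tol=0.250, Σhalf²=0.062500
  +B: nom +49.780 → Σnom=41.040; wc +0.320/-0.320 → slack +0.570/-0.570; half-tol=0.320, Σhalf²=0.164900
  +C: nom +40.100 → Σnom=81.140; wc +0.080/-0.100 → slack +0.650/-0.670; half-tol=0.090, Σhalf²=0.173000
Nominal = 81.140. Worst-case = [81.140 - 0.670, 81.140 + 0.650] = [80.470, 81.790]. RSS = √0.173000 = 0.416.

nominal=81.140 wc=[80.470,81.790] rss=0.416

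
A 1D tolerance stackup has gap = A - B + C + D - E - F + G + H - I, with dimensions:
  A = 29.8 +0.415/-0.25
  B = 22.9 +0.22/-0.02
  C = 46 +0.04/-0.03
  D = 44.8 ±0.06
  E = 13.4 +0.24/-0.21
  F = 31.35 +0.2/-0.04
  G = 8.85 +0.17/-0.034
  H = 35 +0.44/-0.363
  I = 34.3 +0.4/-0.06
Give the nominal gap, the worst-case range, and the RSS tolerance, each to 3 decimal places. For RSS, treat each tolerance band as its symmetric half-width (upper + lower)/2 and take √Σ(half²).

nominal=62.500 wc=[60.703,63.955] rss=0.648

Stack each dimension's contribution:
  +A: nom +29.800 → Σnom=29.800; wc +0.415/-0.250 → slack +0.415/-0.250; half-tol=0.333, Σhalf²=0.110556
  -B: nom -22.900 → Σnom=6.900; wc +0.020/-0.220 → slack +0.435/-0.470; half-tol=0.120, Σhalf²=0.124956
  +C: nom +46.000 → Σnom=52.900; wc +0.040/-0.030 → slack +0.475/-0.500; half-tol=0.035, Σhalf²=0.126181
  +D: nom +44.800 → Σnom=97.700; wc +0.060/-0.060 → slack +0.535/-0.560; half-tol=0.060, Σhalf²=0.129781
  -E: nom -13.400 → Σnom=84.300; wc +0.210/-0.240 → slack +0.745/-0.800; half-tol=0.225, Σhalf²=0.180406
  -F: nom -31.350 → Σnom=52.950; wc +0.040/-0.200 → slack +0.785/-1.000; half-tol=0.120, Σhalf²=0.194806
  +G: nom +8.850 → Σnom=61.800; wc +0.170/-0.034 → slack +0.955/-1.034; half-tol=0.102, Σhalf²=0.205210
  +H: nom +35.000 → Σnom=96.800; wc +0.440/-0.363 → slack +1.395/-1.397; half-tol=0.401, Σhalf²=0.366412
  -I: nom -34.300 → Σnom=62.500; wc +0.060/-0.400 → slack +1.455/-1.797; half-tol=0.230, Σhalf²=0.419312
Nominal = 62.500. Worst-case = [62.500 - 1.797, 62.500 + 1.455] = [60.703, 63.955]. RSS = √0.419312 = 0.648.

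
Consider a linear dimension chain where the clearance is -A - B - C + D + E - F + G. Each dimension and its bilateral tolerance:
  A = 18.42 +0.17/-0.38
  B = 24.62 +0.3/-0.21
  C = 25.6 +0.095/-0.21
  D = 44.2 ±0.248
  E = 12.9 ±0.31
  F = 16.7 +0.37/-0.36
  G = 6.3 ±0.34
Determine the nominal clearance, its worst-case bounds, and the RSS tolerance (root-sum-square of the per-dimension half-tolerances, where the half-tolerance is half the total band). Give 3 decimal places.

Stack each dimension's contribution:
  -A: nom -18.420 → Σnom=-18.420; wc +0.380/-0.170 → slack +0.380/-0.170; half-tol=0.275, Σhalf²=0.075625
  -B: nom -24.620 → Σnom=-43.040; wc +0.210/-0.300 → slack +0.590/-0.470; half-tol=0.255, Σhalf²=0.140650
  -C: nom -25.600 → Σnom=-68.640; wc +0.210/-0.095 → slack +0.800/-0.565; half-tol=0.152, Σhalf²=0.163906
  +D: nom +44.200 → Σnom=-24.440; wc +0.248/-0.248 → slack +1.048/-0.813; half-tol=0.248, Σhalf²=0.225410
  +E: nom +12.900 → Σnom=-11.540; wc +0.310/-0.310 → slack +1.358/-1.123; half-tol=0.310, Σhalf²=0.321510
  -F: nom -16.700 → Σnom=-28.240; wc +0.360/-0.370 → slack +1.718/-1.493; half-tol=0.365, Σhalf²=0.454735
  +G: nom +6.300 → Σnom=-21.940; wc +0.340/-0.340 → slack +2.058/-1.833; half-tol=0.340, Σhalf²=0.570335
Nominal = -21.940. Worst-case = [-21.940 - 1.833, -21.940 + 2.058] = [-23.773, -19.882]. RSS = √0.570335 = 0.755.

nominal=-21.940 wc=[-23.773,-19.882] rss=0.755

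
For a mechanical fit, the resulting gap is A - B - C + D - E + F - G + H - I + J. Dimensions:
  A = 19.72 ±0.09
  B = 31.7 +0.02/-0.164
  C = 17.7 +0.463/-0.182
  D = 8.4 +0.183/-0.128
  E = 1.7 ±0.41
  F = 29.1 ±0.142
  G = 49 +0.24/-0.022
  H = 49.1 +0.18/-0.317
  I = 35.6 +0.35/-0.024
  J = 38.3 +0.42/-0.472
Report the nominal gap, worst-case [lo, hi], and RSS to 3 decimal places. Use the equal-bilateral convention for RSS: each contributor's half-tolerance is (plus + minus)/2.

nominal=8.920 wc=[6.288,10.737] rss=0.804

Stack each dimension's contribution:
  +A: nom +19.720 → Σnom=19.720; wc +0.090/-0.090 → slack +0.090/-0.090; half-tol=0.090, Σhalf²=0.008100
  -B: nom -31.700 → Σnom=-11.980; wc +0.164/-0.020 → slack +0.254/-0.110; half-tol=0.092, Σhalf²=0.016564
  -C: nom -17.700 → Σnom=-29.680; wc +0.182/-0.463 → slack +0.436/-0.573; half-tol=0.323, Σhalf²=0.120570
  +D: nom +8.400 → Σnom=-21.280; wc +0.183/-0.128 → slack +0.619/-0.701; half-tol=0.155, Σhalf²=0.144751
  -E: nom -1.700 → Σnom=-22.980; wc +0.410/-0.410 → slack +1.029/-1.111; half-tol=0.410, Σhalf²=0.312850
  +F: nom +29.100 → Σnom=6.120; wc +0.142/-0.142 → slack +1.171/-1.253; half-tol=0.142, Σhalf²=0.333014
  -G: nom -49.000 → Σnom=-42.880; wc +0.022/-0.240 → slack +1.193/-1.493; half-tol=0.131, Σhalf²=0.350175
  +H: nom +49.100 → Σnom=6.220; wc +0.180/-0.317 → slack +1.373/-1.810; half-tol=0.248, Σhalf²=0.411928
  -I: nom -35.600 → Σnom=-29.380; wc +0.024/-0.350 → slack +1.397/-2.160; half-tol=0.187, Σhalf²=0.446897
  +J: nom +38.300 → Σnom=8.920; wc +0.420/-0.472 → slack +1.817/-2.632; half-tol=0.446, Σhalf²=0.645813
Nominal = 8.920. Worst-case = [8.920 - 2.632, 8.920 + 1.817] = [6.288, 10.737]. RSS = √0.645813 = 0.804.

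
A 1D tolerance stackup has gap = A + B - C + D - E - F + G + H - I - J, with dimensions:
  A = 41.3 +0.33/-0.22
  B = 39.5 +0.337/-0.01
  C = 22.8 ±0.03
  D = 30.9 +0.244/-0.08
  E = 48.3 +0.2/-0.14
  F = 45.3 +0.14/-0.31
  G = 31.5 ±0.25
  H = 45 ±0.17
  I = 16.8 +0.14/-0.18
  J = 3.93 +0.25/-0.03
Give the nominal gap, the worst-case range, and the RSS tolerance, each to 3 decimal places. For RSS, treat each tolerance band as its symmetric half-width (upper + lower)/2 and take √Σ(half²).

Stack each dimension's contribution:
  +A: nom +41.300 → Σnom=41.300; wc +0.330/-0.220 → slack +0.330/-0.220; half-tol=0.275, Σhalf²=0.075625
  +B: nom +39.500 → Σnom=80.800; wc +0.337/-0.010 → slack +0.667/-0.230; half-tol=0.174, Σhalf²=0.105727
  -C: nom -22.800 → Σnom=58.000; wc +0.030/-0.030 → slack +0.697/-0.260; half-tol=0.030, Σhalf²=0.106627
  +D: nom +30.900 → Σnom=88.900; wc +0.244/-0.080 → slack +0.941/-0.340; half-tol=0.162, Σhalf²=0.132871
  -E: nom -48.300 → Σnom=40.600; wc +0.140/-0.200 → slack +1.081/-0.540; half-tol=0.170, Σhalf²=0.161771
  -F: nom -45.300 → Σnom=-4.700; wc +0.310/-0.140 → slack +1.391/-0.680; half-tol=0.225, Σhalf²=0.212396
  +G: nom +31.500 → Σnom=26.800; wc +0.250/-0.250 → slack +1.641/-0.930; half-tol=0.250, Σhalf²=0.274896
  +H: nom +45.000 → Σnom=71.800; wc +0.170/-0.170 → slack +1.811/-1.100; half-tol=0.170, Σhalf²=0.303796
  -I: nom -16.800 → Σnom=55.000; wc +0.180/-0.140 → slack +1.991/-1.240; half-tol=0.160, Σhalf²=0.329396
  -J: nom -3.930 → Σnom=51.070; wc +0.030/-0.250 → slack +2.021/-1.490; half-tol=0.140, Σhalf²=0.348996
Nominal = 51.070. Worst-case = [51.070 - 1.490, 51.070 + 2.021] = [49.580, 53.091]. RSS = √0.348996 = 0.591.

nominal=51.070 wc=[49.580,53.091] rss=0.591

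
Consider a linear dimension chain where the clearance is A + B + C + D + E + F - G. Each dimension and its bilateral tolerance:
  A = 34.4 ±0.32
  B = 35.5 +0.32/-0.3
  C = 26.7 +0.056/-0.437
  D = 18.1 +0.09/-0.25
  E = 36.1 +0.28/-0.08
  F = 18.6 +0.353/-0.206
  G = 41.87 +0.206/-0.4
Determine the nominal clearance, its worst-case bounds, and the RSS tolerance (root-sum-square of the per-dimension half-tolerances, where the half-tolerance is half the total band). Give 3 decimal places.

Stack each dimension's contribution:
  +A: nom +34.400 → Σnom=34.400; wc +0.320/-0.320 → slack +0.320/-0.320; half-tol=0.320, Σhalf²=0.102400
  +B: nom +35.500 → Σnom=69.900; wc +0.320/-0.300 → slack +0.640/-0.620; half-tol=0.310, Σhalf²=0.198500
  +C: nom +26.700 → Σnom=96.600; wc +0.056/-0.437 → slack +0.696/-1.057; half-tol=0.246, Σhalf²=0.259262
  +D: nom +18.100 → Σnom=114.700; wc +0.090/-0.250 → slack +0.786/-1.307; half-tol=0.170, Σhalf²=0.288162
  +E: nom +36.100 → Σnom=150.800; wc +0.280/-0.080 → slack +1.066/-1.387; half-tol=0.180, Σhalf²=0.320562
  +F: nom +18.600 → Σnom=169.400; wc +0.353/-0.206 → slack +1.419/-1.593; half-tol=0.279, Σhalf²=0.398682
  -G: nom -41.870 → Σnom=127.530; wc +0.400/-0.206 → slack +1.819/-1.799; half-tol=0.303, Σhalf²=0.490491
Nominal = 127.530. Worst-case = [127.530 - 1.799, 127.530 + 1.819] = [125.731, 129.349]. RSS = √0.490491 = 0.700.

nominal=127.530 wc=[125.731,129.349] rss=0.700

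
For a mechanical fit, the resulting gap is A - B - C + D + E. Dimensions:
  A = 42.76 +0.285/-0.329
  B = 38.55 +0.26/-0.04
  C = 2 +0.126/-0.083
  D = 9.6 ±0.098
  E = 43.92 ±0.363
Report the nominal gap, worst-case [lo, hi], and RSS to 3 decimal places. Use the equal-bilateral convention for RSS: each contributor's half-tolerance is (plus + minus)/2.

Stack each dimension's contribution:
  +A: nom +42.760 → Σnom=42.760; wc +0.285/-0.329 → slack +0.285/-0.329; half-tol=0.307, Σhalf²=0.094249
  -B: nom -38.550 → Σnom=4.210; wc +0.040/-0.260 → slack +0.325/-0.589; half-tol=0.150, Σhalf²=0.116749
  -C: nom -2.000 → Σnom=2.210; wc +0.083/-0.126 → slack +0.408/-0.715; half-tol=0.105, Σhalf²=0.127669
  +D: nom +9.600 → Σnom=11.810; wc +0.098/-0.098 → slack +0.506/-0.813; half-tol=0.098, Σhalf²=0.137273
  +E: nom +43.920 → Σnom=55.730; wc +0.363/-0.363 → slack +0.869/-1.176; half-tol=0.363, Σhalf²=0.269042
Nominal = 55.730. Worst-case = [55.730 - 1.176, 55.730 + 0.869] = [54.554, 56.599]. RSS = √0.269042 = 0.519.

nominal=55.730 wc=[54.554,56.599] rss=0.519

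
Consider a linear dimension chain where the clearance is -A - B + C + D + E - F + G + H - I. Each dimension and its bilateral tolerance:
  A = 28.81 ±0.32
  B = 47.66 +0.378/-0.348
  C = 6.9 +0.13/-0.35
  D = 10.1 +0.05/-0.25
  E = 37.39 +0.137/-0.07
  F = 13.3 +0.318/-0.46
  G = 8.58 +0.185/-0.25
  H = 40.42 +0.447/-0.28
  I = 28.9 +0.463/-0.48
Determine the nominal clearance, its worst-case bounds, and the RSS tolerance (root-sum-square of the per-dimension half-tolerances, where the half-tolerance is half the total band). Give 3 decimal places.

nominal=-15.280 wc=[-17.959,-12.723] rss=0.937

Stack each dimension's contribution:
  -A: nom -28.810 → Σnom=-28.810; wc +0.320/-0.320 → slack +0.320/-0.320; half-tol=0.320, Σhalf²=0.102400
  -B: nom -47.660 → Σnom=-76.470; wc +0.348/-0.378 → slack +0.668/-0.698; half-tol=0.363, Σhalf²=0.234169
  +C: nom +6.900 → Σnom=-69.570; wc +0.130/-0.350 → slack +0.798/-1.048; half-tol=0.240, Σhalf²=0.291769
  +D: nom +10.100 → Σnom=-59.470; wc +0.050/-0.250 → slack +0.848/-1.298; half-tol=0.150, Σhalf²=0.314269
  +E: nom +37.390 → Σnom=-22.080; wc +0.137/-0.070 → slack +0.985/-1.368; half-tol=0.104, Σhalf²=0.324981
  -F: nom -13.300 → Σnom=-35.380; wc +0.460/-0.318 → slack +1.445/-1.686; half-tol=0.389, Σhalf²=0.476302
  +G: nom +8.580 → Σnom=-26.800; wc +0.185/-0.250 → slack +1.630/-1.936; half-tol=0.217, Σhalf²=0.523609
  +H: nom +40.420 → Σnom=13.620; wc +0.447/-0.280 → slack +2.077/-2.216; half-tol=0.364, Σhalf²=0.655741
  -I: nom -28.900 → Σnom=-15.280; wc +0.480/-0.463 → slack +2.557/-2.679; half-tol=0.472, Σhalf²=0.878053
Nominal = -15.280. Worst-case = [-15.280 - 2.679, -15.280 + 2.557] = [-17.959, -12.723]. RSS = √0.878053 = 0.937.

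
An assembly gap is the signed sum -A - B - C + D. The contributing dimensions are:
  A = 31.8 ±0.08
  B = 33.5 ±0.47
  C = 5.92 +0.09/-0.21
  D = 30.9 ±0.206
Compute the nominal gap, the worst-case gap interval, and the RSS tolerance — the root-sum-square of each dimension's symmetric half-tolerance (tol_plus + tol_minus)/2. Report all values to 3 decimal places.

nominal=-40.320 wc=[-41.166,-39.354] rss=0.541

Stack each dimension's contribution:
  -A: nom -31.800 → Σnom=-31.800; wc +0.080/-0.080 → slack +0.080/-0.080; half-tol=0.080, Σhalf²=0.006400
  -B: nom -33.500 → Σnom=-65.300; wc +0.470/-0.470 → slack +0.550/-0.550; half-tol=0.470, Σhalf²=0.227300
  -C: nom -5.920 → Σnom=-71.220; wc +0.210/-0.090 → slack +0.760/-0.640; half-tol=0.150, Σhalf²=0.249800
  +D: nom +30.900 → Σnom=-40.320; wc +0.206/-0.206 → slack +0.966/-0.846; half-tol=0.206, Σhalf²=0.292236
Nominal = -40.320. Worst-case = [-40.320 - 0.846, -40.320 + 0.966] = [-41.166, -39.354]. RSS = √0.292236 = 0.541.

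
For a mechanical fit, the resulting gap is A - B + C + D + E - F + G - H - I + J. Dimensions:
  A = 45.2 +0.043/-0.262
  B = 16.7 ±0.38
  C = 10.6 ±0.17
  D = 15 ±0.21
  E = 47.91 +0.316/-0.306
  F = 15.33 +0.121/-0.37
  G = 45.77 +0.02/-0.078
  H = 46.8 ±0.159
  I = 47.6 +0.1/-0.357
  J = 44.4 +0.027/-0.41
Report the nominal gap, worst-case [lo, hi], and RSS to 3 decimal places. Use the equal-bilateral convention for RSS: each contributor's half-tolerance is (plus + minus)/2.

Stack each dimension's contribution:
  +A: nom +45.200 → Σnom=45.200; wc +0.043/-0.262 → slack +0.043/-0.262; half-tol=0.152, Σhalf²=0.023256
  -B: nom -16.700 → Σnom=28.500; wc +0.380/-0.380 → slack +0.423/-0.642; half-tol=0.380, Σhalf²=0.167656
  +C: nom +10.600 → Σnom=39.100; wc +0.170/-0.170 → slack +0.593/-0.812; half-tol=0.170, Σhalf²=0.196556
  +D: nom +15.000 → Σnom=54.100; wc +0.210/-0.210 → slack +0.803/-1.022; half-tol=0.210, Σhalf²=0.240656
  +E: nom +47.910 → Σnom=102.010; wc +0.316/-0.306 → slack +1.119/-1.328; half-tol=0.311, Σhalf²=0.337377
  -F: nom -15.330 → Σnom=86.680; wc +0.370/-0.121 → slack +1.489/-1.449; half-tol=0.245, Σhalf²=0.397648
  +G: nom +45.770 → Σnom=132.450; wc +0.020/-0.078 → slack +1.509/-1.527; half-tol=0.049, Σhalf²=0.400049
  -H: nom -46.800 → Σnom=85.650; wc +0.159/-0.159 → slack +1.668/-1.686; half-tol=0.159, Σhalf²=0.425330
  -I: nom -47.600 → Σnom=38.050; wc +0.357/-0.100 → slack +2.025/-1.786; half-tol=0.228, Σhalf²=0.477542
  +J: nom +44.400 → Σnom=82.450; wc +0.027/-0.410 → slack +2.052/-2.196; half-tol=0.218, Σhalf²=0.525284
Nominal = 82.450. Worst-case = [82.450 - 2.196, 82.450 + 2.052] = [80.254, 84.502]. RSS = √0.525284 = 0.725.

nominal=82.450 wc=[80.254,84.502] rss=0.725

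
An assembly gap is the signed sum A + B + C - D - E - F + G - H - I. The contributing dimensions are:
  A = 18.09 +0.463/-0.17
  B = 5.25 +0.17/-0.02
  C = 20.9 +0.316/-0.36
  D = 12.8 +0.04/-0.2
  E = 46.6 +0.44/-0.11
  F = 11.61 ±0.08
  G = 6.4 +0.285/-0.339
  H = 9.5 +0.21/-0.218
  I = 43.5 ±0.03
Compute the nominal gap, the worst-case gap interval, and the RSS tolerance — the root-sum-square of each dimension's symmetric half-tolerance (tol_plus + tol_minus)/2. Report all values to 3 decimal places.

Stack each dimension's contribution:
  +A: nom +18.090 → Σnom=18.090; wc +0.463/-0.170 → slack +0.463/-0.170; half-tol=0.317, Σhalf²=0.100172
  +B: nom +5.250 → Σnom=23.340; wc +0.170/-0.020 → slack +0.633/-0.190; half-tol=0.095, Σhalf²=0.109197
  +C: nom +20.900 → Σnom=44.240; wc +0.316/-0.360 → slack +0.949/-0.550; half-tol=0.338, Σhalf²=0.223441
  -D: nom -12.800 → Σnom=31.440; wc +0.200/-0.040 → slack +1.149/-0.590; half-tol=0.120, Σhalf²=0.237841
  -E: nom -46.600 → Σnom=-15.160; wc +0.110/-0.440 → slack +1.259/-1.030; half-tol=0.275, Σhalf²=0.313466
  -F: nom -11.610 → Σnom=-26.770; wc +0.080/-0.080 → slack +1.339/-1.110; half-tol=0.080, Σhalf²=0.319866
  +G: nom +6.400 → Σnom=-20.370; wc +0.285/-0.339 → slack +1.624/-1.449; half-tol=0.312, Σhalf²=0.417210
  -H: nom -9.500 → Σnom=-29.870; wc +0.218/-0.210 → slack +1.842/-1.659; half-tol=0.214, Σhalf²=0.463006
  -I: nom -43.500 → Σnom=-73.370; wc +0.030/-0.030 → slack +1.872/-1.689; half-tol=0.030, Σhalf²=0.463906
Nominal = -73.370. Worst-case = [-73.370 - 1.689, -73.370 + 1.872] = [-75.059, -71.498]. RSS = √0.463906 = 0.681.

nominal=-73.370 wc=[-75.059,-71.498] rss=0.681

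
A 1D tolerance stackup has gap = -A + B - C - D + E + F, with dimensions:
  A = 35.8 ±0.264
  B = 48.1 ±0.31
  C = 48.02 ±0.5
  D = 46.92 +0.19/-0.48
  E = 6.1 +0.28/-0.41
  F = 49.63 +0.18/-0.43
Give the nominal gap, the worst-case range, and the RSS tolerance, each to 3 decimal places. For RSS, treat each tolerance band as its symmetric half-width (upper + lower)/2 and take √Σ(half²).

Stack each dimension's contribution:
  -A: nom -35.800 → Σnom=-35.800; wc +0.264/-0.264 → slack +0.264/-0.264; half-tol=0.264, Σhalf²=0.069696
  +B: nom +48.100 → Σnom=12.300; wc +0.310/-0.310 → slack +0.574/-0.574; half-tol=0.310, Σhalf²=0.165796
  -C: nom -48.020 → Σnom=-35.720; wc +0.500/-0.500 → slack +1.074/-1.074; half-tol=0.500, Σhalf²=0.415796
  -D: nom -46.920 → Σnom=-82.640; wc +0.480/-0.190 → slack +1.554/-1.264; half-tol=0.335, Σhalf²=0.528021
  +E: nom +6.100 → Σnom=-76.540; wc +0.280/-0.410 → slack +1.834/-1.674; half-tol=0.345, Σhalf²=0.647046
  +F: nom +49.630 → Σnom=-26.910; wc +0.180/-0.430 → slack +2.014/-2.104; half-tol=0.305, Σhalf²=0.740071
Nominal = -26.910. Worst-case = [-26.910 - 2.104, -26.910 + 2.014] = [-29.014, -24.896]. RSS = √0.740071 = 0.860.

nominal=-26.910 wc=[-29.014,-24.896] rss=0.860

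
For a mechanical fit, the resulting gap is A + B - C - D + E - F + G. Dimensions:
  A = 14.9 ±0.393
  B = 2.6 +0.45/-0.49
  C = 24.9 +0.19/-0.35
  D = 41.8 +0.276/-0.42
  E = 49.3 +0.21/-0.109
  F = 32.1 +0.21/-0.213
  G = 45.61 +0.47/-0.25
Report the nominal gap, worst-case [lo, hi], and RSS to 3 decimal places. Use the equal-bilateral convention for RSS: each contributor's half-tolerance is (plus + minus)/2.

Stack each dimension's contribution:
  +A: nom +14.900 → Σnom=14.900; wc +0.393/-0.393 → slack +0.393/-0.393; half-tol=0.393, Σhalf²=0.154449
  +B: nom +2.600 → Σnom=17.500; wc +0.450/-0.490 → slack +0.843/-0.883; half-tol=0.470, Σhalf²=0.375349
  -C: nom -24.900 → Σnom=-7.400; wc +0.350/-0.190 → slack +1.193/-1.073; half-tol=0.270, Σhalf²=0.448249
  -D: nom -41.800 → Σnom=-49.200; wc +0.420/-0.276 → slack +1.613/-1.349; half-tol=0.348, Σhalf²=0.569353
  +E: nom +49.300 → Σnom=0.100; wc +0.210/-0.109 → slack +1.823/-1.458; half-tol=0.160, Σhalf²=0.594793
  -F: nom -32.100 → Σnom=-32.000; wc +0.213/-0.210 → slack +2.036/-1.668; half-tol=0.211, Σhalf²=0.639526
  +G: nom +45.610 → Σnom=13.610; wc +0.470/-0.250 → slack +2.506/-1.918; half-tol=0.360, Σhalf²=0.769126
Nominal = 13.610. Worst-case = [13.610 - 1.918, 13.610 + 2.506] = [11.692, 16.116]. RSS = √0.769126 = 0.877.

nominal=13.610 wc=[11.692,16.116] rss=0.877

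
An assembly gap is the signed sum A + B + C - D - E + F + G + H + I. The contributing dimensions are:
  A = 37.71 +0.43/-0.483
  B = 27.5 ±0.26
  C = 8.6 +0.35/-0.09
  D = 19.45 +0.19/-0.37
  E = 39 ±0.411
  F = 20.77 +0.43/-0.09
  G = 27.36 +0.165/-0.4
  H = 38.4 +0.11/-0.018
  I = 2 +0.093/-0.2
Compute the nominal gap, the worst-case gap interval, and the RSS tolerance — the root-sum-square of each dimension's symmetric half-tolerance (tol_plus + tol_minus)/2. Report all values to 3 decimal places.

Stack each dimension's contribution:
  +A: nom +37.710 → Σnom=37.710; wc +0.430/-0.483 → slack +0.430/-0.483; half-tol=0.457, Σhalf²=0.208392
  +B: nom +27.500 → Σnom=65.210; wc +0.260/-0.260 → slack +0.690/-0.743; half-tol=0.260, Σhalf²=0.275992
  +C: nom +8.600 → Σnom=73.810; wc +0.350/-0.090 → slack +1.040/-0.833; half-tol=0.220, Σhalf²=0.324392
  -D: nom -19.450 → Σnom=54.360; wc +0.370/-0.190 → slack +1.410/-1.023; half-tol=0.280, Σhalf²=0.402792
  -E: nom -39.000 → Σnom=15.360; wc +0.411/-0.411 → slack +1.821/-1.434; half-tol=0.411, Σhalf²=0.571713
  +F: nom +20.770 → Σnom=36.130; wc +0.430/-0.090 → slack +2.251/-1.524; half-tol=0.260, Σhalf²=0.639313
  +G: nom +27.360 → Σnom=63.490; wc +0.165/-0.400 → slack +2.416/-1.924; half-tol=0.283, Σhalf²=0.719120
  +H: nom +38.400 → Σnom=101.890; wc +0.110/-0.018 → slack +2.526/-1.942; half-tol=0.064, Σhalf²=0.723216
  +I: nom +2.000 → Σnom=103.890; wc +0.093/-0.200 → slack +2.619/-2.142; half-tol=0.147, Σhalf²=0.744678
Nominal = 103.890. Worst-case = [103.890 - 2.142, 103.890 + 2.619] = [101.748, 106.509]. RSS = √0.744678 = 0.863.

nominal=103.890 wc=[101.748,106.509] rss=0.863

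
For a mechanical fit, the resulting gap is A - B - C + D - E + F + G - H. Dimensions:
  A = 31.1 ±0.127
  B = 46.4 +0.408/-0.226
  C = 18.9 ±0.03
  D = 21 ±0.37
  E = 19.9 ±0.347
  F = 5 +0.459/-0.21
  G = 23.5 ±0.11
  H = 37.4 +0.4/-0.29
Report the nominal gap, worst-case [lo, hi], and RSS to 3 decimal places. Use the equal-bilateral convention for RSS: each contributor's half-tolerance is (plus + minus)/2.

nominal=-42.000 wc=[-44.002,-40.041] rss=0.786

Stack each dimension's contribution:
  +A: nom +31.100 → Σnom=31.100; wc +0.127/-0.127 → slack +0.127/-0.127; half-tol=0.127, Σhalf²=0.016129
  -B: nom -46.400 → Σnom=-15.300; wc +0.226/-0.408 → slack +0.353/-0.535; half-tol=0.317, Σhalf²=0.116618
  -C: nom -18.900 → Σnom=-34.200; wc +0.030/-0.030 → slack +0.383/-0.565; half-tol=0.030, Σhalf²=0.117518
  +D: nom +21.000 → Σnom=-13.200; wc +0.370/-0.370 → slack +0.753/-0.935; half-tol=0.370, Σhalf²=0.254418
  -E: nom -19.900 → Σnom=-33.100; wc +0.347/-0.347 → slack +1.100/-1.282; half-tol=0.347, Σhalf²=0.374827
  +F: nom +5.000 → Σnom=-28.100; wc +0.459/-0.210 → slack +1.559/-1.492; half-tol=0.335, Σhalf²=0.486717
  +G: nom +23.500 → Σnom=-4.600; wc +0.110/-0.110 → slack +1.669/-1.602; half-tol=0.110, Σhalf²=0.498817
  -H: nom -37.400 → Σnom=-42.000; wc +0.290/-0.400 → slack +1.959/-2.002; half-tol=0.345, Σhalf²=0.617842
Nominal = -42.000. Worst-case = [-42.000 - 2.002, -42.000 + 1.959] = [-44.002, -40.041]. RSS = √0.617842 = 0.786.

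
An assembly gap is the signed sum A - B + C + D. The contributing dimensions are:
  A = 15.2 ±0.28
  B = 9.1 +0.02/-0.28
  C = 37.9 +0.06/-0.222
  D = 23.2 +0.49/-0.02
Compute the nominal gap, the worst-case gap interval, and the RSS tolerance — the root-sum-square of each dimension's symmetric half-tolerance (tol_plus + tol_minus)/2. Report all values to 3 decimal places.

Stack each dimension's contribution:
  +A: nom +15.200 → Σnom=15.200; wc +0.280/-0.280 → slack +0.280/-0.280; half-tol=0.280, Σhalf²=0.078400
  -B: nom -9.100 → Σnom=6.100; wc +0.280/-0.020 → slack +0.560/-0.300; half-tol=0.150, Σhalf²=0.100900
  +C: nom +37.900 → Σnom=44.000; wc +0.060/-0.222 → slack +0.620/-0.522; half-tol=0.141, Σhalf²=0.120781
  +D: nom +23.200 → Σnom=67.200; wc +0.490/-0.020 → slack +1.110/-0.542; half-tol=0.255, Σhalf²=0.185806
Nominal = 67.200. Worst-case = [67.200 - 0.542, 67.200 + 1.110] = [66.658, 68.310]. RSS = √0.185806 = 0.431.

nominal=67.200 wc=[66.658,68.310] rss=0.431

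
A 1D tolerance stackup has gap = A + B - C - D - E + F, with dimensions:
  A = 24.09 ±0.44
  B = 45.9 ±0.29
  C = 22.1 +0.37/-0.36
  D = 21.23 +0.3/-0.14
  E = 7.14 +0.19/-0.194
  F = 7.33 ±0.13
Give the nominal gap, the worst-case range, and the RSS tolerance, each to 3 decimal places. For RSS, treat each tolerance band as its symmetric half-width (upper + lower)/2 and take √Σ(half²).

Stack each dimension's contribution:
  +A: nom +24.090 → Σnom=24.090; wc +0.440/-0.440 → slack +0.440/-0.440; half-tol=0.440, Σhalf²=0.193600
  +B: nom +45.900 → Σnom=69.990; wc +0.290/-0.290 → slack +0.730/-0.730; half-tol=0.290, Σhalf²=0.277700
  -C: nom -22.100 → Σnom=47.890; wc +0.360/-0.370 → slack +1.090/-1.100; half-tol=0.365, Σhalf²=0.410925
  -D: nom -21.230 → Σnom=26.660; wc +0.140/-0.300 → slack +1.230/-1.400; half-tol=0.220, Σhalf²=0.459325
  -E: nom -7.140 → Σnom=19.520; wc +0.194/-0.190 → slack +1.424/-1.590; half-tol=0.192, Σhalf²=0.496189
  +F: nom +7.330 → Σnom=26.850; wc +0.130/-0.130 → slack +1.554/-1.720; half-tol=0.130, Σhalf²=0.513089
Nominal = 26.850. Worst-case = [26.850 - 1.720, 26.850 + 1.554] = [25.130, 28.404]. RSS = √0.513089 = 0.716.

nominal=26.850 wc=[25.130,28.404] rss=0.716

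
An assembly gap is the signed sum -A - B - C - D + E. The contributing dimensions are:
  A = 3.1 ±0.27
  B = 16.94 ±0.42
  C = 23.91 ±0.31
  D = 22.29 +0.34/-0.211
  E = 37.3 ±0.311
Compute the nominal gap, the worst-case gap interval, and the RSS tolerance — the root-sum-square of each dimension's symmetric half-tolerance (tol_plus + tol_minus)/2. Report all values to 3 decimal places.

Stack each dimension's contribution:
  -A: nom -3.100 → Σnom=-3.100; wc +0.270/-0.270 → slack +0.270/-0.270; half-tol=0.270, Σhalf²=0.072900
  -B: nom -16.940 → Σnom=-20.040; wc +0.420/-0.420 → slack +0.690/-0.690; half-tol=0.420, Σhalf²=0.249300
  -C: nom -23.910 → Σnom=-43.950; wc +0.310/-0.310 → slack +1.000/-1.000; half-tol=0.310, Σhalf²=0.345400
  -D: nom -22.290 → Σnom=-66.240; wc +0.211/-0.340 → slack +1.211/-1.340; half-tol=0.276, Σhalf²=0.421300
  +E: nom +37.300 → Σnom=-28.940; wc +0.311/-0.311 → slack +1.522/-1.651; half-tol=0.311, Σhalf²=0.518021
Nominal = -28.940. Worst-case = [-28.940 - 1.651, -28.940 + 1.522] = [-30.591, -27.418]. RSS = √0.518021 = 0.720.

nominal=-28.940 wc=[-30.591,-27.418] rss=0.720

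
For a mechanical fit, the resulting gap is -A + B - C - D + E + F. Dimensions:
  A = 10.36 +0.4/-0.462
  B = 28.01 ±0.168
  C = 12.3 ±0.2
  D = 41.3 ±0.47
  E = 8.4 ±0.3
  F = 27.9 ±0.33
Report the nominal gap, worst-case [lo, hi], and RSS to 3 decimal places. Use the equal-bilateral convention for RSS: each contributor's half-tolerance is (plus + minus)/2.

Stack each dimension's contribution:
  -A: nom -10.360 → Σnom=-10.360; wc +0.462/-0.400 → slack +0.462/-0.400; half-tol=0.431, Σhalf²=0.185761
  +B: nom +28.010 → Σnom=17.650; wc +0.168/-0.168 → slack +0.630/-0.568; half-tol=0.168, Σhalf²=0.213985
  -C: nom -12.300 → Σnom=5.350; wc +0.200/-0.200 → slack +0.830/-0.768; half-tol=0.200, Σhalf²=0.253985
  -D: nom -41.300 → Σnom=-35.950; wc +0.470/-0.470 → slack +1.300/-1.238; half-tol=0.470, Σhalf²=0.474885
  +E: nom +8.400 → Σnom=-27.550; wc +0.300/-0.300 → slack +1.600/-1.538; half-tol=0.300, Σhalf²=0.564885
  +F: nom +27.900 → Σnom=0.350; wc +0.330/-0.330 → slack +1.930/-1.868; half-tol=0.330, Σhalf²=0.673785
Nominal = 0.350. Worst-case = [0.350 - 1.868, 0.350 + 1.930] = [-1.518, 2.280]. RSS = √0.673785 = 0.821.

nominal=0.350 wc=[-1.518,2.280] rss=0.821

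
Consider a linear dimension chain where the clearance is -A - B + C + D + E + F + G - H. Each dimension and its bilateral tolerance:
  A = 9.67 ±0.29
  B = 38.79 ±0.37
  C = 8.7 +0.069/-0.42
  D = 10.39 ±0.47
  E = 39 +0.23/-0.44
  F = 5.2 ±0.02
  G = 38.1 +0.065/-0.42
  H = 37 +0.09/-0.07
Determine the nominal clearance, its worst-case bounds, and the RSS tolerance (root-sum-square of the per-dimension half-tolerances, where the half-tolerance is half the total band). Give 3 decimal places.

Stack each dimension's contribution:
  -A: nom -9.670 → Σnom=-9.670; wc +0.290/-0.290 → slack +0.290/-0.290; half-tol=0.290, Σhalf²=0.084100
  -B: nom -38.790 → Σnom=-48.460; wc +0.370/-0.370 → slack +0.660/-0.660; half-tol=0.370, Σhalf²=0.221000
  +C: nom +8.700 → Σnom=-39.760; wc +0.069/-0.420 → slack +0.729/-1.080; half-tol=0.244, Σhalf²=0.280780
  +D: nom +10.390 → Σnom=-29.370; wc +0.470/-0.470 → slack +1.199/-1.550; half-tol=0.470, Σhalf²=0.501680
  +E: nom +39.000 → Σnom=9.630; wc +0.230/-0.440 → slack +1.429/-1.990; half-tol=0.335, Σhalf²=0.613905
  +F: nom +5.200 → Σnom=14.830; wc +0.020/-0.020 → slack +1.449/-2.010; half-tol=0.020, Σhalf²=0.614305
  +G: nom +38.100 → Σnom=52.930; wc +0.065/-0.420 → slack +1.514/-2.430; half-tol=0.242, Σhalf²=0.673111
  -H: nom -37.000 → Σnom=15.930; wc +0.070/-0.090 → slack +1.584/-2.520; half-tol=0.080, Σhalf²=0.679511
Nominal = 15.930. Worst-case = [15.930 - 2.520, 15.930 + 1.584] = [13.410, 17.514]. RSS = √0.679511 = 0.824.

nominal=15.930 wc=[13.410,17.514] rss=0.824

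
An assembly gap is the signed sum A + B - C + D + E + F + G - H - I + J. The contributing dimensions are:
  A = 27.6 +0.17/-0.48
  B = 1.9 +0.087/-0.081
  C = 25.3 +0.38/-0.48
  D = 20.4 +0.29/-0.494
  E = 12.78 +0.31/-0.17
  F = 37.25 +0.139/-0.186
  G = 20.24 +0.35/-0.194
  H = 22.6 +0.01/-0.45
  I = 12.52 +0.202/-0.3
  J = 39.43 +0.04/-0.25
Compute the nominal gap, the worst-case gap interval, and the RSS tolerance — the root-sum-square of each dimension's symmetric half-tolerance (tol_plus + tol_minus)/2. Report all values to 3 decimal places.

nominal=99.180 wc=[96.733,101.796] rss=0.864

Stack each dimension's contribution:
  +A: nom +27.600 → Σnom=27.600; wc +0.170/-0.480 → slack +0.170/-0.480; half-tol=0.325, Σhalf²=0.105625
  +B: nom +1.900 → Σnom=29.500; wc +0.087/-0.081 → slack +0.257/-0.561; half-tol=0.084, Σhalf²=0.112681
  -C: nom -25.300 → Σnom=4.200; wc +0.480/-0.380 → slack +0.737/-0.941; half-tol=0.430, Σhalf²=0.297581
  +D: nom +20.400 → Σnom=24.600; wc +0.290/-0.494 → slack +1.027/-1.435; half-tol=0.392, Σhalf²=0.451245
  +E: nom +12.780 → Σnom=37.380; wc +0.310/-0.170 → slack +1.337/-1.605; half-tol=0.240, Σhalf²=0.508845
  +F: nom +37.250 → Σnom=74.630; wc +0.139/-0.186 → slack +1.476/-1.791; half-tol=0.163, Σhalf²=0.535251
  +G: nom +20.240 → Σnom=94.870; wc +0.350/-0.194 → slack +1.826/-1.985; half-tol=0.272, Σhalf²=0.609235
  -H: nom -22.600 → Σnom=72.270; wc +0.450/-0.010 → slack +2.276/-1.995; half-tol=0.230, Σhalf²=0.662135
  -I: nom -12.520 → Σnom=59.750; wc +0.300/-0.202 → slack +2.576/-2.197; half-tol=0.251, Σhalf²=0.725136
  +J: nom +39.430 → Σnom=99.180; wc +0.040/-0.250 → slack +2.616/-2.447; half-tol=0.145, Σhalf²=0.746161
Nominal = 99.180. Worst-case = [99.180 - 2.447, 99.180 + 2.616] = [96.733, 101.796]. RSS = √0.746161 = 0.864.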